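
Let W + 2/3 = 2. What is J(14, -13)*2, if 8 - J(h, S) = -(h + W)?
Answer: 140/3 ≈ 46.667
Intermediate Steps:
W = 4/3 (W = -⅔ + 2 = 4/3 ≈ 1.3333)
J(h, S) = 28/3 + h (J(h, S) = 8 - (-1)*(h + 4/3) = 8 - (-1)*(4/3 + h) = 8 - (-4/3 - h) = 8 + (4/3 + h) = 28/3 + h)
J(14, -13)*2 = (28/3 + 14)*2 = (70/3)*2 = 140/3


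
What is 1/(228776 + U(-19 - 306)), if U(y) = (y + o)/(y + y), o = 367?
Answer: 325/74352179 ≈ 4.3711e-6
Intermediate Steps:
U(y) = (367 + y)/(2*y) (U(y) = (y + 367)/(y + y) = (367 + y)/((2*y)) = (367 + y)*(1/(2*y)) = (367 + y)/(2*y))
1/(228776 + U(-19 - 306)) = 1/(228776 + (367 + (-19 - 306))/(2*(-19 - 306))) = 1/(228776 + (½)*(367 - 325)/(-325)) = 1/(228776 + (½)*(-1/325)*42) = 1/(228776 - 21/325) = 1/(74352179/325) = 325/74352179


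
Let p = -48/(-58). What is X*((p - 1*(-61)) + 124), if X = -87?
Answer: -16167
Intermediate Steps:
p = 24/29 (p = -48*(-1/58) = 24/29 ≈ 0.82759)
X*((p - 1*(-61)) + 124) = -87*((24/29 - 1*(-61)) + 124) = -87*((24/29 + 61) + 124) = -87*(1793/29 + 124) = -87*5389/29 = -16167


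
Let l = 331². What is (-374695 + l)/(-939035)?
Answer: 265134/939035 ≈ 0.28235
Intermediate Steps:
l = 109561
(-374695 + l)/(-939035) = (-374695 + 109561)/(-939035) = -265134*(-1/939035) = 265134/939035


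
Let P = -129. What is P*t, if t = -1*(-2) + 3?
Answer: -645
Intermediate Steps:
t = 5 (t = 2 + 3 = 5)
P*t = -129*5 = -645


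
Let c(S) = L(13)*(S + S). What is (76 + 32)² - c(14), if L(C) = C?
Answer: 11300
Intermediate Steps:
c(S) = 26*S (c(S) = 13*(S + S) = 13*(2*S) = 26*S)
(76 + 32)² - c(14) = (76 + 32)² - 26*14 = 108² - 1*364 = 11664 - 364 = 11300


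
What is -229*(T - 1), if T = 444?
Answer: -101447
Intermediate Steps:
-229*(T - 1) = -229*(444 - 1) = -229*443 = -101447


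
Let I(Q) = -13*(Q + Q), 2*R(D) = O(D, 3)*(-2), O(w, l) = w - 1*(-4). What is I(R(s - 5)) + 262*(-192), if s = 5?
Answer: -50200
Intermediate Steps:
O(w, l) = 4 + w (O(w, l) = w + 4 = 4 + w)
R(D) = -4 - D (R(D) = ((4 + D)*(-2))/2 = (-8 - 2*D)/2 = -4 - D)
I(Q) = -26*Q
I(R(s - 5)) + 262*(-192) = -26*(-4 - (5 - 5)) + 262*(-192) = -26*(-4 - 1*0) - 50304 = -26*(-4 + 0) - 50304 = -26*(-4) - 50304 = 104 - 50304 = -50200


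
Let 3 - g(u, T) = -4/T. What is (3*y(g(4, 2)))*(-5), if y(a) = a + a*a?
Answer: -450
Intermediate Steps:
g(u, T) = 3 + 4/T (g(u, T) = 3 - (-4)/T = 3 + 4/T)
y(a) = a + a²
(3*y(g(4, 2)))*(-5) = (3*((3 + 4/2)*(1 + (3 + 4/2))))*(-5) = (3*((3 + 4*(½))*(1 + (3 + 4*(½)))))*(-5) = (3*((3 + 2)*(1 + (3 + 2))))*(-5) = (3*(5*(1 + 5)))*(-5) = (3*(5*6))*(-5) = (3*30)*(-5) = 90*(-5) = -450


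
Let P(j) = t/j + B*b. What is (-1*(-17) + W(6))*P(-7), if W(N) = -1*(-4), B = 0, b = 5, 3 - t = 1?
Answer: -6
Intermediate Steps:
t = 2 (t = 3 - 1*1 = 3 - 1 = 2)
P(j) = 2/j (P(j) = 2/j + 0*5 = 2/j + 0 = 2/j)
W(N) = 4
(-1*(-17) + W(6))*P(-7) = (-1*(-17) + 4)*(2/(-7)) = (17 + 4)*(2*(-⅐)) = 21*(-2/7) = -6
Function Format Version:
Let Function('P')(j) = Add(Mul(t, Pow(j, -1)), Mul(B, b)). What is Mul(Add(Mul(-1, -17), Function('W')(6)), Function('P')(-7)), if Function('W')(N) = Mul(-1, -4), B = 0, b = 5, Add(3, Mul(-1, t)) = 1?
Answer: -6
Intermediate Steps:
t = 2 (t = Add(3, Mul(-1, 1)) = Add(3, -1) = 2)
Function('P')(j) = Mul(2, Pow(j, -1)) (Function('P')(j) = Add(Mul(2, Pow(j, -1)), Mul(0, 5)) = Add(Mul(2, Pow(j, -1)), 0) = Mul(2, Pow(j, -1)))
Function('W')(N) = 4
Mul(Add(Mul(-1, -17), Function('W')(6)), Function('P')(-7)) = Mul(Add(Mul(-1, -17), 4), Mul(2, Pow(-7, -1))) = Mul(Add(17, 4), Mul(2, Rational(-1, 7))) = Mul(21, Rational(-2, 7)) = -6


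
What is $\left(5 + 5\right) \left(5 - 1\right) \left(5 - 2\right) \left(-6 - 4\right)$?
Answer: $-1200$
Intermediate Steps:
$\left(5 + 5\right) \left(5 - 1\right) \left(5 - 2\right) \left(-6 - 4\right) = 10 \cdot 4 \cdot 3 \left(-10\right) = 10 \cdot 12 \left(-10\right) = 10 \left(-120\right) = -1200$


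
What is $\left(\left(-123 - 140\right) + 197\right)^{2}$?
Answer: $4356$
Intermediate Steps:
$\left(\left(-123 - 140\right) + 197\right)^{2} = \left(-263 + 197\right)^{2} = \left(-66\right)^{2} = 4356$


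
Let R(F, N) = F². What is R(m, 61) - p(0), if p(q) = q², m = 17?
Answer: 289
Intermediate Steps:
R(m, 61) - p(0) = 17² - 1*0² = 289 - 1*0 = 289 + 0 = 289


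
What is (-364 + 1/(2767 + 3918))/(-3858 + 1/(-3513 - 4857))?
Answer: 4073409486/43173683357 ≈ 0.094349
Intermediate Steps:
(-364 + 1/(2767 + 3918))/(-3858 + 1/(-3513 - 4857)) = (-364 + 1/6685)/(-3858 + 1/(-8370)) = (-364 + 1/6685)/(-3858 - 1/8370) = -2433339/(6685*(-32291461/8370)) = -2433339/6685*(-8370/32291461) = 4073409486/43173683357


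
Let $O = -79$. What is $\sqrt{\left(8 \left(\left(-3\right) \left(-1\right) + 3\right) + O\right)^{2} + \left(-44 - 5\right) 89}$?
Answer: $10 i \sqrt{34} \approx 58.31 i$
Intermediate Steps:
$\sqrt{\left(8 \left(\left(-3\right) \left(-1\right) + 3\right) + O\right)^{2} + \left(-44 - 5\right) 89} = \sqrt{\left(8 \left(\left(-3\right) \left(-1\right) + 3\right) - 79\right)^{2} + \left(-44 - 5\right) 89} = \sqrt{\left(8 \left(3 + 3\right) - 79\right)^{2} - 4361} = \sqrt{\left(8 \cdot 6 - 79\right)^{2} - 4361} = \sqrt{\left(48 - 79\right)^{2} - 4361} = \sqrt{\left(-31\right)^{2} - 4361} = \sqrt{961 - 4361} = \sqrt{-3400} = 10 i \sqrt{34}$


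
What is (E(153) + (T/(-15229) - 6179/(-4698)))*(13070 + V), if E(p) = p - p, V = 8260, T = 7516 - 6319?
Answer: 34948211575/1324923 ≈ 26378.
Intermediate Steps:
T = 1197
E(p) = 0
(E(153) + (T/(-15229) - 6179/(-4698)))*(13070 + V) = (0 + (1197/(-15229) - 6179/(-4698)))*(13070 + 8260) = (0 + (1197*(-1/15229) - 6179*(-1/4698)))*21330 = (0 + (-1197/15229 + 6179/4698))*21330 = (0 + 88476485/71545842)*21330 = (88476485/71545842)*21330 = 34948211575/1324923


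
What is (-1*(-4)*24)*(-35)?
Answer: -3360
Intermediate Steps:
(-1*(-4)*24)*(-35) = (4*24)*(-35) = 96*(-35) = -3360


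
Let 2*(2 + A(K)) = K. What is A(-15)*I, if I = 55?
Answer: -1045/2 ≈ -522.50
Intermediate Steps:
A(K) = -2 + K/2
A(-15)*I = (-2 + (½)*(-15))*55 = (-2 - 15/2)*55 = -19/2*55 = -1045/2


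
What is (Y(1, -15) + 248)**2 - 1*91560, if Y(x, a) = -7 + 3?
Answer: -32024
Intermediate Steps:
Y(x, a) = -4
(Y(1, -15) + 248)**2 - 1*91560 = (-4 + 248)**2 - 1*91560 = 244**2 - 91560 = 59536 - 91560 = -32024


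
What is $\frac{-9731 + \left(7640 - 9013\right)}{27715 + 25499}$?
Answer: $- \frac{5552}{26607} \approx -0.20867$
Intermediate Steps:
$\frac{-9731 + \left(7640 - 9013\right)}{27715 + 25499} = \frac{-9731 + \left(7640 - 9013\right)}{53214} = \left(-9731 - 1373\right) \frac{1}{53214} = \left(-11104\right) \frac{1}{53214} = - \frac{5552}{26607}$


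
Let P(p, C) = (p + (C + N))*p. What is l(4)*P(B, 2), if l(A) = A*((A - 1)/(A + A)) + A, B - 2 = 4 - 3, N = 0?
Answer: 165/2 ≈ 82.500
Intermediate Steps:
B = 3 (B = 2 + (4 - 3) = 2 + 1 = 3)
P(p, C) = p*(C + p) (P(p, C) = (p + (C + 0))*p = (p + C)*p = (C + p)*p = p*(C + p))
l(A) = -½ + 3*A/2 (l(A) = A*((-1 + A)/((2*A))) + A = A*((-1 + A)*(1/(2*A))) + A = A*((-1 + A)/(2*A)) + A = (-½ + A/2) + A = -½ + 3*A/2)
l(4)*P(B, 2) = (-½ + (3/2)*4)*(3*(2 + 3)) = (-½ + 6)*(3*5) = (11/2)*15 = 165/2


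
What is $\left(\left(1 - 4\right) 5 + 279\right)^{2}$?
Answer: $69696$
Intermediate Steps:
$\left(\left(1 - 4\right) 5 + 279\right)^{2} = \left(\left(-3\right) 5 + 279\right)^{2} = \left(-15 + 279\right)^{2} = 264^{2} = 69696$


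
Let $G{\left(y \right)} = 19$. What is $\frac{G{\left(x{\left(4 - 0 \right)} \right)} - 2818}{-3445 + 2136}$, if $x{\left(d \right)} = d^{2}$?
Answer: $\frac{2799}{1309} \approx 2.1383$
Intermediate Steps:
$\frac{G{\left(x{\left(4 - 0 \right)} \right)} - 2818}{-3445 + 2136} = \frac{19 - 2818}{-3445 + 2136} = - \frac{2799}{-1309} = \left(-2799\right) \left(- \frac{1}{1309}\right) = \frac{2799}{1309}$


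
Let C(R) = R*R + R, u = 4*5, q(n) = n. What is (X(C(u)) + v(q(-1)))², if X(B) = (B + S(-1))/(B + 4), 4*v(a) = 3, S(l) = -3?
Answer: 540225/179776 ≈ 3.0050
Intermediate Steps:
u = 20
v(a) = ¾ (v(a) = (¼)*3 = ¾)
C(R) = R + R² (C(R) = R² + R = R + R²)
X(B) = (-3 + B)/(4 + B) (X(B) = (B - 3)/(B + 4) = (-3 + B)/(4 + B))
(X(C(u)) + v(q(-1)))² = ((-3 + 20*(1 + 20))/(4 + 20*(1 + 20)) + ¾)² = ((-3 + 20*21)/(4 + 20*21) + ¾)² = ((-3 + 420)/(4 + 420) + ¾)² = (417/424 + ¾)² = (735/424)² = 540225/179776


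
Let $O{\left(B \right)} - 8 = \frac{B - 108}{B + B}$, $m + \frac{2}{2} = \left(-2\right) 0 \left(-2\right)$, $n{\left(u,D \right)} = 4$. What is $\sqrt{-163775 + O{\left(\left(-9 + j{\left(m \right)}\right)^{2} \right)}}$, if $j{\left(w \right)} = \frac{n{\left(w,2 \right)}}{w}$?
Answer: $\frac{i \sqrt{110706370}}{26} \approx 404.68 i$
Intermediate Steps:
$m = -1$ ($m = -1 + \left(-2\right) 0 \left(-2\right) = -1 + 0 \left(-2\right) = -1 + 0 = -1$)
$j{\left(w \right)} = \frac{4}{w}$
$O{\left(B \right)} = 8 + \frac{-108 + B}{2 B}$ ($O{\left(B \right)} = 8 + \frac{B - 108}{B + B} = 8 + \frac{-108 + B}{2 B}$)
$\sqrt{-163775 + O{\left(\left(-9 + j{\left(m \right)}\right)^{2} \right)}} = \sqrt{-163775 + \left(\frac{17}{2} - \frac{54}{\left(-9 + \frac{4}{-1}\right)^{2}}\right)} = \sqrt{-163775 + \left(\frac{17}{2} - \frac{54}{\left(-9 + 4 \left(-1\right)\right)^{2}}\right)} = \sqrt{-163775 + \left(\frac{17}{2} - \frac{54}{\left(-9 - 4\right)^{2}}\right)} = \sqrt{-163775 + \left(\frac{17}{2} - \frac{54}{\left(-13\right)^{2}}\right)} = \sqrt{-163775 + \left(\frac{17}{2} - \frac{54}{169}\right)} = \sqrt{-163775 + \frac{2765}{338}} = \sqrt{- \frac{55353185}{338}} = \frac{i \sqrt{110706370}}{26}$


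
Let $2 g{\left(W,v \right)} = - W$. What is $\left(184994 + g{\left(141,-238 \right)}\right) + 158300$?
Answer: $\frac{686447}{2} \approx 3.4322 \cdot 10^{5}$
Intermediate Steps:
$g{\left(W,v \right)} = - \frac{W}{2}$ ($g{\left(W,v \right)} = \frac{\left(-1\right) W}{2} = - \frac{W}{2}$)
$\left(184994 + g{\left(141,-238 \right)}\right) + 158300 = \left(184994 - \frac{141}{2}\right) + 158300 = \frac{369847}{2} + 158300 = \frac{686447}{2}$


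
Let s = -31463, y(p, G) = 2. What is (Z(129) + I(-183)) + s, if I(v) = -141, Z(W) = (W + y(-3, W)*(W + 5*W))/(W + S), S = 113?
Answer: -7646491/242 ≈ -31597.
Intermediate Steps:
Z(W) = 13*W/(113 + W) (Z(W) = (W + 2*(W + 5*W))/(W + 113) = (W + 2*(6*W))/(113 + W) = (W + 12*W)/(113 + W) = (13*W)/(113 + W) = 13*W/(113 + W))
(Z(129) + I(-183)) + s = (13*129/(113 + 129) - 141) - 31463 = (13*129/242 - 141) - 31463 = (13*129*(1/242) - 141) - 31463 = (1677/242 - 141) - 31463 = -32445/242 - 31463 = -7646491/242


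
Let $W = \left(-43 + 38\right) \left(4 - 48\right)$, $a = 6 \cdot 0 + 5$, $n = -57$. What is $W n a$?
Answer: $-62700$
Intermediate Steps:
$a = 5$ ($a = 0 + 5 = 5$)
$W = 220$ ($W = - 5 \left(4 - 48\right) = \left(-5\right) \left(-44\right) = 220$)
$W n a = 220 \left(-57\right) 5 = \left(-12540\right) 5 = -62700$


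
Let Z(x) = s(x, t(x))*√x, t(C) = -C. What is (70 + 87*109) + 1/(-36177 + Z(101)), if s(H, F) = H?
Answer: 12492888216307/1307745028 - 101*√101/1307745028 ≈ 9553.0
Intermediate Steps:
Z(x) = x^(3/2) (Z(x) = x*√x = x^(3/2))
(70 + 87*109) + 1/(-36177 + Z(101)) = (70 + 87*109) + 1/(-36177 + 101^(3/2)) = (70 + 9483) + 1/(-36177 + 101*√101) = 9553 + 1/(-36177 + 101*√101)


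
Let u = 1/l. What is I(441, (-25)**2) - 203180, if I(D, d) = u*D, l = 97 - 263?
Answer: -33728321/166 ≈ -2.0318e+5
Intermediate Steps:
l = -166
u = -1/166 (u = 1/(-166) = -1/166 ≈ -0.0060241)
I(D, d) = -D/166
I(441, (-25)**2) - 203180 = -1/166*441 - 203180 = -441/166 - 203180 = -33728321/166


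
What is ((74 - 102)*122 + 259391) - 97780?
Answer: 158195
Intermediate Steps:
((74 - 102)*122 + 259391) - 97780 = (-28*122 + 259391) - 97780 = (-3416 + 259391) - 97780 = 255975 - 97780 = 158195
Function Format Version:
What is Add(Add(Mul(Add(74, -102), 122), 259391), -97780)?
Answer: 158195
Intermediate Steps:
Add(Add(Mul(Add(74, -102), 122), 259391), -97780) = Add(Add(Mul(-28, 122), 259391), -97780) = Add(Add(-3416, 259391), -97780) = Add(255975, -97780) = 158195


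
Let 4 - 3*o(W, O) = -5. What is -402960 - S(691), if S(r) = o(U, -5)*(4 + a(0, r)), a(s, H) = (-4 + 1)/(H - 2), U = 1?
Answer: -277647699/689 ≈ -4.0297e+5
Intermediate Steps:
o(W, O) = 3 (o(W, O) = 4/3 - ⅓*(-5) = 4/3 + 5/3 = 3)
a(s, H) = -3/(-2 + H)
S(r) = 12 - 9/(-2 + r) (S(r) = 3*(4 - 3/(-2 + r)) = 12 - 9/(-2 + r))
-402960 - S(691) = -402960 - 3*(-11 + 4*691)/(-2 + 691) = -402960 - 3*(-11 + 2764)/689 = -402960 - 3*2753/689 = -402960 - 1*8259/689 = -402960 - 8259/689 = -277647699/689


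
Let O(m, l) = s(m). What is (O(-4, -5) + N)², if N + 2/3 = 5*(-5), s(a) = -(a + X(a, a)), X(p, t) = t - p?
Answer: 4225/9 ≈ 469.44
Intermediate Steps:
s(a) = -a (s(a) = -(a + (a - a)) = -(a + 0) = -a)
O(m, l) = -m
N = -77/3 (N = -⅔ + 5*(-5) = -⅔ - 25 = -77/3 ≈ -25.667)
(O(-4, -5) + N)² = (-1*(-4) - 77/3)² = (4 - 77/3)² = (-65/3)² = 4225/9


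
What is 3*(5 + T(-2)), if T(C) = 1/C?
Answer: 27/2 ≈ 13.500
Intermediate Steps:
3*(5 + T(-2)) = 3*(5 + 1/(-2)) = 3*(5 - ½) = 3*(9/2) = 27/2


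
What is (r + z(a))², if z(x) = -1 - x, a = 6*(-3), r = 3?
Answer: 400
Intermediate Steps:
a = -18
(r + z(a))² = (3 + (-1 - 1*(-18)))² = (3 + (-1 + 18))² = (3 + 17)² = 20² = 400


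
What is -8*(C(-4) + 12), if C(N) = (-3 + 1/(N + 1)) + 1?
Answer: -232/3 ≈ -77.333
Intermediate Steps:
C(N) = -2 + 1/(1 + N) (C(N) = (-3 + 1/(1 + N)) + 1 = -2 + 1/(1 + N))
-8*(C(-4) + 12) = -8*((-1 - 2*(-4))/(1 - 4) + 12) = -8*((-1 + 8)/(-3) + 12) = -8*(-1/3*7 + 12) = -8*(-7/3 + 12) = -8*29/3 = -232/3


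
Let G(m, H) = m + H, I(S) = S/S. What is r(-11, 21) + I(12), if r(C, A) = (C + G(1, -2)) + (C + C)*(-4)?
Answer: 77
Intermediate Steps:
I(S) = 1
G(m, H) = H + m
r(C, A) = -1 - 7*C (r(C, A) = (C + (-2 + 1)) + (C + C)*(-4) = (C - 1) + (2*C)*(-4) = (-1 + C) - 8*C = -1 - 7*C)
r(-11, 21) + I(12) = (-1 - 7*(-11)) + 1 = (-1 + 77) + 1 = 76 + 1 = 77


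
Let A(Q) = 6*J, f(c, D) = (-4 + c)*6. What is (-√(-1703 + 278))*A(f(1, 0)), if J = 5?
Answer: -150*I*√57 ≈ -1132.5*I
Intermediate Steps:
f(c, D) = -24 + 6*c
A(Q) = 30 (A(Q) = 6*5 = 30)
(-√(-1703 + 278))*A(f(1, 0)) = -√(-1703 + 278)*30 = -√(-1425)*30 = -5*I*√57*30 = -150*I*√57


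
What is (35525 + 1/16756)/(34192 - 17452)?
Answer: 198418967/93498480 ≈ 2.1222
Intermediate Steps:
(35525 + 1/16756)/(34192 - 17452) = (35525 + 1/16756)/16740 = (595256901/16756)*(1/16740) = 198418967/93498480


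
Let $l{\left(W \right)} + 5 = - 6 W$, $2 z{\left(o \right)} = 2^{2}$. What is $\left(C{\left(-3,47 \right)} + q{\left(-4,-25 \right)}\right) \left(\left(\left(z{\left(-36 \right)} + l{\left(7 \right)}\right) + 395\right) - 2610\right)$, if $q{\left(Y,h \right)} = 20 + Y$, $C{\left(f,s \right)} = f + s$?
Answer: $-135600$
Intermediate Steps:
$z{\left(o \right)} = 2$ ($z{\left(o \right)} = \frac{2^{2}}{2} = \frac{1}{2} \cdot 4 = 2$)
$l{\left(W \right)} = -5 - 6 W$
$\left(C{\left(-3,47 \right)} + q{\left(-4,-25 \right)}\right) \left(\left(\left(z{\left(-36 \right)} + l{\left(7 \right)}\right) + 395\right) - 2610\right) = \left(\left(-3 + 47\right) + \left(20 - 4\right)\right) \left(\left(\left(2 - 47\right) + 395\right) - 2610\right) = \left(44 + 16\right) \left(\left(\left(2 - 47\right) + 395\right) - 2610\right) = 60 \left(\left(\left(2 - 47\right) + 395\right) - 2610\right) = 60 \left(\left(-45 + 395\right) - 2610\right) = 60 \left(350 - 2610\right) = 60 \left(-2260\right) = -135600$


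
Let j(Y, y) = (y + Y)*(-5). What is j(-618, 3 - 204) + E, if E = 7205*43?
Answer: 313910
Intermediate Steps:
j(Y, y) = -5*Y - 5*y (j(Y, y) = (Y + y)*(-5) = -5*Y - 5*y)
E = 309815
j(-618, 3 - 204) + E = (-5*(-618) - 5*(3 - 204)) + 309815 = (3090 - 5*(-201)) + 309815 = (3090 + 1005) + 309815 = 4095 + 309815 = 313910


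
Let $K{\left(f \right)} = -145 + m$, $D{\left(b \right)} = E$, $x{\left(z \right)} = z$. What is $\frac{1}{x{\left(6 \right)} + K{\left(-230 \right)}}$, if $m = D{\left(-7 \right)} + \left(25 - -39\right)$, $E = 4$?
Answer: $- \frac{1}{71} \approx -0.014085$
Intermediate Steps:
$D{\left(b \right)} = 4$
$m = 68$ ($m = 4 + \left(25 - -39\right) = 4 + \left(25 + 39\right) = 4 + 64 = 68$)
$K{\left(f \right)} = -77$ ($K{\left(f \right)} = -145 + 68 = -77$)
$\frac{1}{x{\left(6 \right)} + K{\left(-230 \right)}} = \frac{1}{6 - 77} = \frac{1}{-71} = - \frac{1}{71}$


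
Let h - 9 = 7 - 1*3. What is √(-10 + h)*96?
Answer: 96*√3 ≈ 166.28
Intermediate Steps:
h = 13 (h = 9 + (7 - 1*3) = 9 + (7 - 3) = 9 + 4 = 13)
√(-10 + h)*96 = √(-10 + 13)*96 = √3*96 = 96*√3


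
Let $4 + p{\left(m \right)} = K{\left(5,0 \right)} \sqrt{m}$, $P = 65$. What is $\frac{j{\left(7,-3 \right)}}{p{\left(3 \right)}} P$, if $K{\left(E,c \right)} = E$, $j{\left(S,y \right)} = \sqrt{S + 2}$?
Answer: $\frac{780}{59} + \frac{975 \sqrt{3}}{59} \approx 41.843$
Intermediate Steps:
$j{\left(S,y \right)} = \sqrt{2 + S}$
$p{\left(m \right)} = -4 + 5 \sqrt{m}$
$\frac{j{\left(7,-3 \right)}}{p{\left(3 \right)}} P = \frac{\sqrt{2 + 7}}{-4 + 5 \sqrt{3}} \cdot 65 = \frac{\sqrt{9}}{-4 + 5 \sqrt{3}} \cdot 65 = \frac{3}{-4 + 5 \sqrt{3}} \cdot 65 = \frac{195}{-4 + 5 \sqrt{3}}$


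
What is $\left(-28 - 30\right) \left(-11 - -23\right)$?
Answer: $-696$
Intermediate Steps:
$\left(-28 - 30\right) \left(-11 - -23\right) = - 58 \left(-11 + 23\right) = \left(-58\right) 12 = -696$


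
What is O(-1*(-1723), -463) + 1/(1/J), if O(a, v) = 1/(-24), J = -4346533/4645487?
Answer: -108962279/111491688 ≈ -0.97731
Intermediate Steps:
J = -4346533/4645487 (J = -4346533*1/4645487 = -4346533/4645487 ≈ -0.93565)
O(a, v) = -1/24
O(-1*(-1723), -463) + 1/(1/J) = -1/24 + 1/(1/(-4346533/4645487)) = -1/24 + 1/(-4645487/4346533) = -1/24 - 4346533/4645487 = -108962279/111491688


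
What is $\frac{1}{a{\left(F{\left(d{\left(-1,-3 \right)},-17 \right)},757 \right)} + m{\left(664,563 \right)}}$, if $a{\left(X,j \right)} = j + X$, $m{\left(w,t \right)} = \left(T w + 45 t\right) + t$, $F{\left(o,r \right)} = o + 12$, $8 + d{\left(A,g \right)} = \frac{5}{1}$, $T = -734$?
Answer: $- \frac{1}{460712} \approx -2.1706 \cdot 10^{-6}$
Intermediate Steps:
$d{\left(A,g \right)} = -3$ ($d{\left(A,g \right)} = -8 + \frac{5}{1} = -8 + 5 \cdot 1 = -8 + 5 = -3$)
$F{\left(o,r \right)} = 12 + o$
$m{\left(w,t \right)} = - 734 w + 46 t$ ($m{\left(w,t \right)} = \left(- 734 w + 45 t\right) + t = - 734 w + 46 t$)
$a{\left(X,j \right)} = X + j$
$\frac{1}{a{\left(F{\left(d{\left(-1,-3 \right)},-17 \right)},757 \right)} + m{\left(664,563 \right)}} = \frac{1}{\left(\left(12 - 3\right) + 757\right) + \left(\left(-734\right) 664 + 46 \cdot 563\right)} = \frac{1}{\left(9 + 757\right) + \left(-487376 + 25898\right)} = \frac{1}{766 - 461478} = \frac{1}{-460712} = - \frac{1}{460712}$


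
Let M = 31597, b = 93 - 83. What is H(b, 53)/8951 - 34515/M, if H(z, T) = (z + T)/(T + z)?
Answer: -308912168/282824747 ≈ -1.0922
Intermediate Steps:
b = 10
H(z, T) = 1 (H(z, T) = (T + z)/(T + z) = 1)
H(b, 53)/8951 - 34515/M = 1/8951 - 34515/31597 = -308912168/282824747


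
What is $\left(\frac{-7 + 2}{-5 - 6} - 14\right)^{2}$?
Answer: $\frac{22201}{121} \approx 183.48$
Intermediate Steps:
$\left(\frac{-7 + 2}{-5 - 6} - 14\right)^{2} = \left(- \frac{5}{-11} - 14\right)^{2} = \left(\left(-5\right) \left(- \frac{1}{11}\right) - 14\right)^{2} = \left(\frac{5}{11} - 14\right)^{2} = \left(- \frac{149}{11}\right)^{2} = \frac{22201}{121}$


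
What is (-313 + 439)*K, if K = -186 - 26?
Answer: -26712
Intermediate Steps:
K = -212
(-313 + 439)*K = (-313 + 439)*(-212) = 126*(-212) = -26712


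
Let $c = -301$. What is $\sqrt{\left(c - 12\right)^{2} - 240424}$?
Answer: $i \sqrt{142455} \approx 377.43 i$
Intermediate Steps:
$\sqrt{\left(c - 12\right)^{2} - 240424} = \sqrt{\left(-301 - 12\right)^{2} - 240424} = \sqrt{\left(-313\right)^{2} - 240424} = \sqrt{97969 - 240424} = \sqrt{-142455} = i \sqrt{142455}$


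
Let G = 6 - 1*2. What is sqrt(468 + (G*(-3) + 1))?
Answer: sqrt(457) ≈ 21.378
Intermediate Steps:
G = 4 (G = 6 - 2 = 4)
sqrt(468 + (G*(-3) + 1)) = sqrt(468 + (4*(-3) + 1)) = sqrt(468 + (-12 + 1)) = sqrt(468 - 11) = sqrt(457)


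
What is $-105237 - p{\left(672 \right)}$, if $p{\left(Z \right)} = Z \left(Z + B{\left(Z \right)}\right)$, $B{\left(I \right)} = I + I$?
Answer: $-1459989$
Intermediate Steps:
$B{\left(I \right)} = 2 I$
$p{\left(Z \right)} = 3 Z^{2}$ ($p{\left(Z \right)} = Z \left(Z + 2 Z\right) = Z 3 Z = 3 Z^{2}$)
$-105237 - p{\left(672 \right)} = -105237 - 3 \cdot 672^{2} = -105237 - 3 \cdot 451584 = -105237 - 1354752 = -1459989$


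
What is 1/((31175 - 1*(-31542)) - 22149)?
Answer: 1/40568 ≈ 2.4650e-5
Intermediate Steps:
1/((31175 - 1*(-31542)) - 22149) = 1/((31175 + 31542) - 22149) = 1/(62717 - 22149) = 1/40568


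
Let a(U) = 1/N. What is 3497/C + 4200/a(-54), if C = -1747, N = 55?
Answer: 403553503/1747 ≈ 2.3100e+5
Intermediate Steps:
a(U) = 1/55
3497/C + 4200/a(-54) = 3497/(-1747) + 4200/(1/55) = 3497*(-1/1747) + 4200*55 = -3497/1747 + 231000 = 403553503/1747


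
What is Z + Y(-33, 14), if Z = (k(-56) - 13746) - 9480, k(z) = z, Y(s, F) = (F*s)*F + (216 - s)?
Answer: -29501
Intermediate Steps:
Y(s, F) = 216 - s + s*F**2 (Y(s, F) = s*F**2 + (216 - s) = 216 - s + s*F**2)
Z = -23282 (Z = (-56 - 13746) - 9480 = -13802 - 9480 = -23282)
Z + Y(-33, 14) = -23282 + (216 - 1*(-33) - 33*14**2) = -23282 + (216 + 33 - 33*196) = -23282 + (216 + 33 - 6468) = -23282 - 6219 = -29501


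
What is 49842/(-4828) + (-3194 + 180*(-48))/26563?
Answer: -9725969/903142 ≈ -10.769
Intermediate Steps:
49842/(-4828) + (-3194 + 180*(-48))/26563 = 49842*(-1/4828) + (-3194 - 8640)*(1/26563) = -351/34 - 11834*1/26563 = -351/34 - 11834/26563 = -9725969/903142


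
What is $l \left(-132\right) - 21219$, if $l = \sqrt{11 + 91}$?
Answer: $-21219 - 132 \sqrt{102} \approx -22552.0$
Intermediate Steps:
$l = \sqrt{102} \approx 10.1$
$l \left(-132\right) - 21219 = \sqrt{102} \left(-132\right) - 21219 = - 132 \sqrt{102} - 21219 = -21219 - 132 \sqrt{102}$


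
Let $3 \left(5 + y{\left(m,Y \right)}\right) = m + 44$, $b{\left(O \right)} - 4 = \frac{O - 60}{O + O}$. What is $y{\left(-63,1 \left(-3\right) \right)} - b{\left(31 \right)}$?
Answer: $- \frac{2765}{186} \approx -14.866$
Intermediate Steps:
$b{\left(O \right)} = 4 + \frac{-60 + O}{2 O}$ ($b{\left(O \right)} = 4 + \frac{O - 60}{O + O} = 4 + \frac{-60 + O}{2 O}$)
$y{\left(m,Y \right)} = \frac{29}{3} + \frac{m}{3}$ ($y{\left(m,Y \right)} = -5 + \frac{m + 44}{3} = -5 + \frac{44 + m}{3} = -5 + \left(\frac{44}{3} + \frac{m}{3}\right) = \frac{29}{3} + \frac{m}{3}$)
$y{\left(-63,1 \left(-3\right) \right)} - b{\left(31 \right)} = \left(\frac{29}{3} + \frac{1}{3} \left(-63\right)\right) - \left(\frac{9}{2} - \frac{30}{31}\right) = \left(\frac{29}{3} - 21\right) - \left(\frac{9}{2} - \frac{30}{31}\right) = - \frac{34}{3} - \left(\frac{9}{2} - \frac{30}{31}\right) = - \frac{34}{3} - \frac{219}{62} = - \frac{2765}{186}$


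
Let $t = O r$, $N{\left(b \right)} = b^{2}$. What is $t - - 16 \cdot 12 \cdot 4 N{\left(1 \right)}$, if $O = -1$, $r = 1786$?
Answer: $-1018$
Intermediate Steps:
$t = -1786$ ($t = \left(-1\right) 1786 = -1786$)
$t - - 16 \cdot 12 \cdot 4 N{\left(1 \right)} = -1786 - - 16 \cdot 12 \cdot 4 \cdot 1^{2} = -1786 - \left(-16\right) 48 \cdot 1 = -1786 - \left(-768\right) 1 = -1786 - -768 = -1786 + 768 = -1018$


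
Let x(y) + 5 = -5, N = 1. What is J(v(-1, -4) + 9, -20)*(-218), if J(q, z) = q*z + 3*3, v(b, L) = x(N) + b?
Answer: -10682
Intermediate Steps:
x(y) = -10 (x(y) = -5 - 5 = -10)
v(b, L) = -10 + b
J(q, z) = 9 + q*z (J(q, z) = q*z + 9 = 9 + q*z)
J(v(-1, -4) + 9, -20)*(-218) = (9 + ((-10 - 1) + 9)*(-20))*(-218) = (9 + (-11 + 9)*(-20))*(-218) = (9 - 2*(-20))*(-218) = (9 + 40)*(-218) = 49*(-218) = -10682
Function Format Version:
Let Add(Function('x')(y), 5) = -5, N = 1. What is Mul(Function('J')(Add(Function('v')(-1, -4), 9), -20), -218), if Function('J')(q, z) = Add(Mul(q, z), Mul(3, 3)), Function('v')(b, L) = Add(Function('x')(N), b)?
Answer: -10682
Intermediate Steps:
Function('x')(y) = -10 (Function('x')(y) = Add(-5, -5) = -10)
Function('v')(b, L) = Add(-10, b)
Function('J')(q, z) = Add(9, Mul(q, z)) (Function('J')(q, z) = Add(Mul(q, z), 9) = Add(9, Mul(q, z)))
Mul(Function('J')(Add(Function('v')(-1, -4), 9), -20), -218) = Mul(Add(9, Mul(Add(Add(-10, -1), 9), -20)), -218) = Mul(Add(9, Mul(Add(-11, 9), -20)), -218) = Mul(Add(9, Mul(-2, -20)), -218) = Mul(Add(9, 40), -218) = Mul(49, -218) = -10682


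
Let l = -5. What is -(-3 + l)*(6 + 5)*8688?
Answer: 764544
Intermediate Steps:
-(-3 + l)*(6 + 5)*8688 = -(-3 - 5)*(6 + 5)*8688 = -(-8*11)*8688 = -(-88)*8688 = -1*(-764544) = 764544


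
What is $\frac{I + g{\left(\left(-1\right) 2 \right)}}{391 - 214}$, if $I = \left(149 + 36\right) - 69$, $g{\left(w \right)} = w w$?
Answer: $\frac{40}{59} \approx 0.67797$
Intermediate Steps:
$g{\left(w \right)} = w^{2}$
$I = 116$ ($I = 185 - 69 = 116$)
$\frac{I + g{\left(\left(-1\right) 2 \right)}}{391 - 214} = \frac{116 + \left(\left(-1\right) 2\right)^{2}}{391 - 214} = \frac{116 + \left(-2\right)^{2}}{177} = \left(116 + 4\right) \frac{1}{177} = 120 \cdot \frac{1}{177} = \frac{40}{59}$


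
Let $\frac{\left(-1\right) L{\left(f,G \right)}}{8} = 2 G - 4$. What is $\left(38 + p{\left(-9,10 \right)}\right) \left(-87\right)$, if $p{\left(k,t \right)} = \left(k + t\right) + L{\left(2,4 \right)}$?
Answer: $-609$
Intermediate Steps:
$L{\left(f,G \right)} = 32 - 16 G$ ($L{\left(f,G \right)} = - 8 \left(2 G - 4\right) = - 8 \left(-4 + 2 G\right) = 32 - 16 G$)
$p{\left(k,t \right)} = -32 + k + t$ ($p{\left(k,t \right)} = \left(k + t\right) + \left(32 - 64\right) = \left(k + t\right) - 32 = -32 + k + t$)
$\left(38 + p{\left(-9,10 \right)}\right) \left(-87\right) = \left(38 - 31\right) \left(-87\right) = 7 \left(-87\right) = -609$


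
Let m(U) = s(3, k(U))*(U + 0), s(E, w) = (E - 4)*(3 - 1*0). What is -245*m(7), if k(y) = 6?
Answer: 5145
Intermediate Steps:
s(E, w) = -12 + 3*E (s(E, w) = (-4 + E)*(3 + 0) = (-4 + E)*3 = -12 + 3*E)
m(U) = -3*U (m(U) = (-12 + 3*3)*(U + 0) = (-12 + 9)*U = -3*U)
-245*m(7) = -(-735)*7 = -245*(-21) = 5145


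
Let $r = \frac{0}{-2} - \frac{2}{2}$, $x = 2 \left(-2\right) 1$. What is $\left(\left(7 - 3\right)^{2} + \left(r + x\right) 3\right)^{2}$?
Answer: $1$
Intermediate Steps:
$x = -4$ ($x = \left(-4\right) 1 = -4$)
$r = -1$ ($r = 0 \left(- \frac{1}{2}\right) - 1 = 0 - 1 = -1$)
$\left(\left(7 - 3\right)^{2} + \left(r + x\right) 3\right)^{2} = \left(\left(7 - 3\right)^{2} + \left(-1 - 4\right) 3\right)^{2} = \left(4^{2} - 15\right)^{2} = \left(16 - 15\right)^{2} = 1^{2} = 1$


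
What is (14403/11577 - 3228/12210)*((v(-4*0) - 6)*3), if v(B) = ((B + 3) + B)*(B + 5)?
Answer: 207735111/7853065 ≈ 26.453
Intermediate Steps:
v(B) = (3 + 2*B)*(5 + B) (v(B) = ((3 + B) + B)*(5 + B) = (3 + 2*B)*(5 + B))
(14403/11577 - 3228/12210)*((v(-4*0) - 6)*3) = (14403/11577 - 3228/12210)*(((15 + 2*(-4*0)**2 + 13*(-4*0)) - 6)*3) = (14403*(1/11577) - 3228*1/12210)*(((15 + 2*0**2 + 13*0) - 6)*3) = (4801/3859 - 538/2035)*(((15 + 2*0 + 0) - 6)*3) = 7693893*(((15 + 0 + 0) - 6)*3)/7853065 = 7693893*((15 - 6)*3)/7853065 = 7693893*(9*3)/7853065 = (7693893/7853065)*27 = 207735111/7853065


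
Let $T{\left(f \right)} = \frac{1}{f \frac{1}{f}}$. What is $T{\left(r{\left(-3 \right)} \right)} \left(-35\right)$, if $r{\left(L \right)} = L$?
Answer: $-35$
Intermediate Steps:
$T{\left(f \right)} = 1$ ($T{\left(f \right)} = 1^{-1} = 1$)
$T{\left(r{\left(-3 \right)} \right)} \left(-35\right) = 1 \left(-35\right) = -35$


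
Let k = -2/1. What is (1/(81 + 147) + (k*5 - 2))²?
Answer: 7480225/51984 ≈ 143.89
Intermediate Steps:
k = -2 (k = -2*1 = -2)
(1/(81 + 147) + (k*5 - 2))² = (1/(81 + 147) + (-2*5 - 2))² = (1/228 + (-10 - 2))² = (1/228 - 12)² = (-2735/228)² = 7480225/51984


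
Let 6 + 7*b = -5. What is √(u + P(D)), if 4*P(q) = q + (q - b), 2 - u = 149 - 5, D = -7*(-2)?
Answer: I*√26383/14 ≈ 11.602*I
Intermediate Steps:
b = -11/7 (b = -6/7 + (⅐)*(-5) = -6/7 - 5/7 = -11/7 ≈ -1.5714)
D = 14
u = -142 (u = 2 - (149 - 5) = 2 - 1*144 = 2 - 144 = -142)
P(q) = 11/28 + q/2 (P(q) = (q + (q - 1*(-11/7)))/4 = (q + (q + 11/7))/4 = (q + (11/7 + q))/4 = (11/7 + 2*q)/4 = 11/28 + q/2)
√(u + P(D)) = √(-142 + (11/28 + (½)*14)) = √(-142 + (11/28 + 7)) = √(-142 + 207/28) = √(-3769/28) = I*√26383/14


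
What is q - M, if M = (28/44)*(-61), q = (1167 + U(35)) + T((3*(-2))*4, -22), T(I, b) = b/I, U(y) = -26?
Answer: 155857/132 ≈ 1180.7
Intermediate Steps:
q = 13703/12 (q = (1167 - 26) - 22/((3*(-2))*4) = 1141 - 22/((-6*4)) = 1141 - 22/(-24) = 1141 - 22*(-1/24) = 1141 + 11/12 = 13703/12 ≈ 1141.9)
M = -427/11 (M = (28*(1/44))*(-61) = (7/11)*(-61) = -427/11 ≈ -38.818)
q - M = 13703/12 - 1*(-427/11) = 13703/12 + 427/11 = 155857/132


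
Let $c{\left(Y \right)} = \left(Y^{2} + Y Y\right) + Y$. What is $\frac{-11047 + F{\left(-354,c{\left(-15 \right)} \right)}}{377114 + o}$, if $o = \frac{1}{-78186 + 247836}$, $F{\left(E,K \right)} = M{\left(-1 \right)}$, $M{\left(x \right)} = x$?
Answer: $- \frac{1874293200}{63977390101} \approx -0.029296$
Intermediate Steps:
$c{\left(Y \right)} = Y + 2 Y^{2}$ ($c{\left(Y \right)} = \left(Y^{2} + Y^{2}\right) + Y = 2 Y^{2} + Y = Y + 2 Y^{2}$)
$F{\left(E,K \right)} = -1$
$o = \frac{1}{169650} \approx 5.8945 \cdot 10^{-6}$
$\frac{-11047 + F{\left(-354,c{\left(-15 \right)} \right)}}{377114 + o} = \frac{-11047 - 1}{377114 + \frac{1}{169650}} = - \frac{11048}{\frac{63977390101}{169650}} = \left(-11048\right) \frac{169650}{63977390101} = - \frac{1874293200}{63977390101}$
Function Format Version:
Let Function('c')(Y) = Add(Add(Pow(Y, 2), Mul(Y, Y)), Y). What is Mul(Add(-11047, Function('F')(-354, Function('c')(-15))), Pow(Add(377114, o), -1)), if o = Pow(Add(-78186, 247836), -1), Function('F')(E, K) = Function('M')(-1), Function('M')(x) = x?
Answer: Rational(-1874293200, 63977390101) ≈ -0.029296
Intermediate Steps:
Function('c')(Y) = Add(Y, Mul(2, Pow(Y, 2))) (Function('c')(Y) = Add(Add(Pow(Y, 2), Pow(Y, 2)), Y) = Add(Mul(2, Pow(Y, 2)), Y) = Add(Y, Mul(2, Pow(Y, 2))))
Function('F')(E, K) = -1
o = Rational(1, 169650) (o = Pow(169650, -1) = Rational(1, 169650) ≈ 5.8945e-6)
Mul(Add(-11047, Function('F')(-354, Function('c')(-15))), Pow(Add(377114, o), -1)) = Mul(Add(-11047, -1), Pow(Add(377114, Rational(1, 169650)), -1)) = Mul(-11048, Pow(Rational(63977390101, 169650), -1)) = Mul(-11048, Rational(169650, 63977390101)) = Rational(-1874293200, 63977390101)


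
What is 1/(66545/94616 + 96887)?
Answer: 94616/9167126937 ≈ 1.0321e-5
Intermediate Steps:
1/(66545/94616 + 96887) = 1/(9167126937/94616) = 94616/9167126937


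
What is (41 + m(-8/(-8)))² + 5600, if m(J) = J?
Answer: 7364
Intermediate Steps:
(41 + m(-8/(-8)))² + 5600 = (41 - 8/(-8))² + 5600 = (41 - 8*(-⅛))² + 5600 = (41 + 1)² + 5600 = 42² + 5600 = 1764 + 5600 = 7364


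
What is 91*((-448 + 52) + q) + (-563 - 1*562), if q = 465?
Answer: 5154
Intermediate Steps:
91*((-448 + 52) + q) + (-563 - 1*562) = 91*((-448 + 52) + 465) + (-563 - 1*562) = 91*(-396 + 465) + (-563 - 562) = 91*69 - 1125 = 6279 - 1125 = 5154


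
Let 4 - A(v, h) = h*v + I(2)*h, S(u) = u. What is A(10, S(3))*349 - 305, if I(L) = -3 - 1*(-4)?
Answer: -10426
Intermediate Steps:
I(L) = 1 (I(L) = -3 + 4 = 1)
A(v, h) = 4 - h - h*v (A(v, h) = 4 - (h*v + 1*h) = 4 - (h*v + h) = 4 - (h + h*v) = 4 + (-h - h*v) = 4 - h - h*v)
A(10, S(3))*349 - 305 = (4 - 1*3 - 1*3*10)*349 - 305 = (4 - 3 - 30)*349 - 305 = -29*349 - 305 = -10121 - 305 = -10426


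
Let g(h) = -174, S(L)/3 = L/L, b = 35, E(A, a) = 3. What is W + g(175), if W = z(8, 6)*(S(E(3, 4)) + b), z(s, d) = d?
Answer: 54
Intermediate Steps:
S(L) = 3 (S(L) = 3*(L/L) = 3*1 = 3)
W = 228 (W = 6*(3 + 35) = 6*38 = 228)
W + g(175) = 228 - 174 = 54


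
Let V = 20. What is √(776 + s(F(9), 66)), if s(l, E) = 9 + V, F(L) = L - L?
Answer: √805 ≈ 28.373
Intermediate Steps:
F(L) = 0
s(l, E) = 29 (s(l, E) = 9 + 20 = 29)
√(776 + s(F(9), 66)) = √(776 + 29) = √805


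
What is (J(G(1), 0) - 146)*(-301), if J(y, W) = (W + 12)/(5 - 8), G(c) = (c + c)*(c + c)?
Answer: 45150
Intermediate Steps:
G(c) = 4*c² (G(c) = (2*c)*(2*c) = 4*c²)
J(y, W) = -4 - W/3 (J(y, W) = (12 + W)/(-3) = (12 + W)*(-⅓) = -4 - W/3)
(J(G(1), 0) - 146)*(-301) = ((-4 - ⅓*0) - 146)*(-301) = ((-4 + 0) - 146)*(-301) = (-4 - 146)*(-301) = -150*(-301) = 45150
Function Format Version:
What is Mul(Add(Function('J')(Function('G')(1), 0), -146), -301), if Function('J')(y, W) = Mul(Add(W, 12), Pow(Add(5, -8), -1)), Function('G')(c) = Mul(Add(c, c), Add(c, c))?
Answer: 45150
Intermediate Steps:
Function('G')(c) = Mul(4, Pow(c, 2)) (Function('G')(c) = Mul(Mul(2, c), Mul(2, c)) = Mul(4, Pow(c, 2)))
Function('J')(y, W) = Add(-4, Mul(Rational(-1, 3), W)) (Function('J')(y, W) = Mul(Add(12, W), Pow(-3, -1)) = Mul(Add(12, W), Rational(-1, 3)) = Add(-4, Mul(Rational(-1, 3), W)))
Mul(Add(Function('J')(Function('G')(1), 0), -146), -301) = Mul(Add(Add(-4, Mul(Rational(-1, 3), 0)), -146), -301) = Mul(Add(Add(-4, 0), -146), -301) = Mul(Add(-4, -146), -301) = Mul(-150, -301) = 45150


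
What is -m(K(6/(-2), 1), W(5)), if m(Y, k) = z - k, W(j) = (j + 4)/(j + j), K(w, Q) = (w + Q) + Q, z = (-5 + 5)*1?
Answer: 9/10 ≈ 0.90000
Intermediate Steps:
z = 0 (z = 0*1 = 0)
K(w, Q) = w + 2*Q (K(w, Q) = (Q + w) + Q = w + 2*Q)
W(j) = (4 + j)/(2*j) (W(j) = (4 + j)/((2*j)) = (4 + j)*(1/(2*j)) = (4 + j)/(2*j))
m(Y, k) = -k (m(Y, k) = 0 - k = -k)
-m(K(6/(-2), 1), W(5)) = -(-1)*(1/2)*(4 + 5)/5 = -(-1)*(1/2)*(1/5)*9 = -(-1)*9/10 = -1*(-9/10) = 9/10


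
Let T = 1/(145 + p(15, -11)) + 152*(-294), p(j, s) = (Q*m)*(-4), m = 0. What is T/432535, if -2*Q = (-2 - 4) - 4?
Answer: -6479759/62717575 ≈ -0.10332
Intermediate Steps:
Q = 5 (Q = -((-2 - 4) - 4)/2 = -(-6 - 4)/2 = -1/2*(-10) = 5)
p(j, s) = 0 (p(j, s) = (5*0)*(-4) = 0*(-4) = 0)
T = -6479759/145 (T = 1/(145 + 0) + 152*(-294) = 1/145 - 44688 = -6479759/145 ≈ -44688.)
T/432535 = -6479759/145/432535 = -6479759/145*1/432535 = -6479759/62717575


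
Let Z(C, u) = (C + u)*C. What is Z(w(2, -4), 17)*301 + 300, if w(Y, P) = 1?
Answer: 5718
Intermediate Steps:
Z(C, u) = C*(C + u)
Z(w(2, -4), 17)*301 + 300 = (1*(1 + 17))*301 + 300 = (1*18)*301 + 300 = 18*301 + 300 = 5418 + 300 = 5718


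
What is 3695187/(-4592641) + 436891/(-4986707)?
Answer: -20433298398340/22902155023187 ≈ -0.89220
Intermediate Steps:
3695187/(-4592641) + 436891/(-4986707) = 3695187*(-1/4592641) + 436891*(-1/4986707) = -3695187/4592641 - 436891/4986707 = -20433298398340/22902155023187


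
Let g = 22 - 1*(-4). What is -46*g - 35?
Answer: -1231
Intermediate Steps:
g = 26 (g = 22 + 4 = 26)
-46*g - 35 = -46*26 - 35 = -1196 - 35 = -1231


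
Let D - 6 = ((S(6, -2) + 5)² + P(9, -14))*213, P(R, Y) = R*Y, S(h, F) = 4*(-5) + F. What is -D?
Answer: -34725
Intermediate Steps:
S(h, F) = -20 + F
D = 34725 (D = 6 + (((-20 - 2) + 5)² + 9*(-14))*213 = 6 + ((-22 + 5)² - 126)*213 = 6 + ((-17)² - 126)*213 = 6 + (289 - 126)*213 = 6 + 163*213 = 6 + 34719 = 34725)
-D = -1*34725 = -34725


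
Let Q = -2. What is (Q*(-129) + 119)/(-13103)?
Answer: -377/13103 ≈ -0.028772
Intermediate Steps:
(Q*(-129) + 119)/(-13103) = (-2*(-129) + 119)/(-13103) = (258 + 119)*(-1/13103) = 377*(-1/13103) = -377/13103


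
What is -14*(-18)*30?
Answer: 7560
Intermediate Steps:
-14*(-18)*30 = 252*30 = 7560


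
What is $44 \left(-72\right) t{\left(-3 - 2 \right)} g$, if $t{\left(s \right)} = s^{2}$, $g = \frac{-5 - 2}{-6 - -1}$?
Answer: $-110880$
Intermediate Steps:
$g = \frac{7}{5}$ ($g = - \frac{7}{-6 + \left(-2 + 3\right)} = - \frac{7}{-6 + 1} = - \frac{7}{-5} = \left(-7\right) \left(- \frac{1}{5}\right) = \frac{7}{5} \approx 1.4$)
$44 \left(-72\right) t{\left(-3 - 2 \right)} g = 44 \left(-72\right) \left(-3 - 2\right)^{2} \cdot \frac{7}{5} = - 3168 \left(-3 - 2\right)^{2} \cdot \frac{7}{5} = - 3168 \left(-5\right)^{2} \cdot \frac{7}{5} = - 3168 \cdot 25 \cdot \frac{7}{5} = \left(-3168\right) 35 = -110880$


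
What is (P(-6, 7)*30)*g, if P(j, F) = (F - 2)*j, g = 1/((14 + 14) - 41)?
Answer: 900/13 ≈ 69.231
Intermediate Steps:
g = -1/13 (g = 1/(28 - 41) = 1/(-13) = -1/13 ≈ -0.076923)
P(j, F) = j*(-2 + F) (P(j, F) = (-2 + F)*j = j*(-2 + F))
(P(-6, 7)*30)*g = (-6*(-2 + 7)*30)*(-1/13) = (-6*5*30)*(-1/13) = -30*30*(-1/13) = -900*(-1/13) = 900/13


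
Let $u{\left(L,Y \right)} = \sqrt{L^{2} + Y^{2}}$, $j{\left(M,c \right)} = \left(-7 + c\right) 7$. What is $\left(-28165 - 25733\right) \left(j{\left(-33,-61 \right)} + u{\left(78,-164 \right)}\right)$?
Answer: $25655448 - 107796 \sqrt{8245} \approx 1.5867 \cdot 10^{7}$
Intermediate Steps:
$j{\left(M,c \right)} = -49 + 7 c$
$\left(-28165 - 25733\right) \left(j{\left(-33,-61 \right)} + u{\left(78,-164 \right)}\right) = \left(-28165 - 25733\right) \left(\left(-49 + 7 \left(-61\right)\right) + \sqrt{78^{2} + \left(-164\right)^{2}}\right) = - 53898 \left(\left(-49 - 427\right) + \sqrt{6084 + 26896}\right) = - 53898 \left(-476 + \sqrt{32980}\right) = - 53898 \left(-476 + 2 \sqrt{8245}\right) = 25655448 - 107796 \sqrt{8245}$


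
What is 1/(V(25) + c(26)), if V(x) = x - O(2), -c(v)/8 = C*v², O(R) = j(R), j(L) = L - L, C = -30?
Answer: 1/162265 ≈ 6.1628e-6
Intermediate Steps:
j(L) = 0
O(R) = 0
c(v) = 240*v² (c(v) = -(-240)*v² = 240*v²)
V(x) = x (V(x) = x - 1*0 = x + 0 = x)
1/(V(25) + c(26)) = 1/(25 + 240*26²) = 1/(25 + 240*676) = 1/(25 + 162240) = 1/162265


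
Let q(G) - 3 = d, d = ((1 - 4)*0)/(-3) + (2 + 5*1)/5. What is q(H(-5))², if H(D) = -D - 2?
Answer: 484/25 ≈ 19.360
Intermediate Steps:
d = 7/5 (d = -3*0*(-⅓) + (2 + 5)*(⅕) = 0*(-⅓) + 7*(⅕) = 0 + 7/5 = 7/5 ≈ 1.4000)
H(D) = -2 - D
q(G) = 22/5 (q(G) = 3 + 7/5 = 22/5)
q(H(-5))² = (22/5)² = 484/25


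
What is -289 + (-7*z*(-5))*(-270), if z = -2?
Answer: 18611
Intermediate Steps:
-289 + (-7*z*(-5))*(-270) = -289 + (-7*(-2)*(-5))*(-270) = -289 + (14*(-5))*(-270) = -289 - 70*(-270) = -289 + 18900 = 18611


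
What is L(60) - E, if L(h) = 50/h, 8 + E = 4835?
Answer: -28957/6 ≈ -4826.2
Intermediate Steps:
E = 4827 (E = -8 + 4835 = 4827)
L(60) - E = 50/60 - 1*4827 = 50*(1/60) - 4827 = ⅚ - 4827 = -28957/6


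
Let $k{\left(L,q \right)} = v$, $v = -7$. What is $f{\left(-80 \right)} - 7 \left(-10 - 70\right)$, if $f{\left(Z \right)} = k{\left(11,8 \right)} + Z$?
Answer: $473$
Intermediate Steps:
$k{\left(L,q \right)} = -7$
$f{\left(Z \right)} = -7 + Z$
$f{\left(-80 \right)} - 7 \left(-10 - 70\right) = \left(-7 - 80\right) - 7 \left(-10 - 70\right) = -87 - 7 \left(-80\right) = -87 - -560 = -87 + 560 = 473$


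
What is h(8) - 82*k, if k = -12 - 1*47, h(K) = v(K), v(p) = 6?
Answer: 4844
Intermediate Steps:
h(K) = 6
k = -59 (k = -12 - 47 = -59)
h(8) - 82*k = 6 - 82*(-59) = 6 + 4838 = 4844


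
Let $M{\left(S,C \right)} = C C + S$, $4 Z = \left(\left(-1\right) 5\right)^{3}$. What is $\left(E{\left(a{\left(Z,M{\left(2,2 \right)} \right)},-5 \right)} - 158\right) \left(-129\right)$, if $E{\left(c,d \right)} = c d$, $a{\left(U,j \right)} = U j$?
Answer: $- \frac{201111}{2} \approx -1.0056 \cdot 10^{5}$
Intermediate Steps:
$Z = - \frac{125}{4}$ ($Z = \frac{\left(\left(-1\right) 5\right)^{3}}{4} = \frac{\left(-5\right)^{3}}{4} = \frac{1}{4} \left(-125\right) = - \frac{125}{4} \approx -31.25$)
$M{\left(S,C \right)} = S + C^{2}$ ($M{\left(S,C \right)} = C^{2} + S = S + C^{2}$)
$\left(E{\left(a{\left(Z,M{\left(2,2 \right)} \right)},-5 \right)} - 158\right) \left(-129\right) = \left(- \frac{125 \left(2 + 2^{2}\right)}{4} \left(-5\right) - 158\right) \left(-129\right) = \left(- \frac{125 \left(2 + 4\right)}{4} \left(-5\right) - 158\right) \left(-129\right) = \left(\left(- \frac{125}{4}\right) 6 \left(-5\right) - 158\right) \left(-129\right) = \left(\left(- \frac{375}{2}\right) \left(-5\right) - 158\right) \left(-129\right) = \left(\frac{1875}{2} - 158\right) \left(-129\right) = \frac{1559}{2} \left(-129\right) = - \frac{201111}{2}$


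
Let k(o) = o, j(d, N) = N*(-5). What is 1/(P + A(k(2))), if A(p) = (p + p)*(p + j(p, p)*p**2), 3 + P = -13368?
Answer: -1/13523 ≈ -7.3948e-5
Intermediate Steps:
j(d, N) = -5*N
P = -13371 (P = -3 - 13368 = -13371)
A(p) = 2*p*(p - 5*p**3) (A(p) = (p + p)*(p + (-5*p)*p**2) = (2*p)*(p - 5*p**3) = 2*p*(p - 5*p**3))
1/(P + A(k(2))) = 1/(-13371 + 2**2*(2 - 10*2**2)) = 1/(-13371 + 4*(2 - 10*4)) = 1/(-13371 + 4*(2 - 40)) = 1/(-13371 + 4*(-38)) = 1/(-13371 - 152) = 1/(-13523) = -1/13523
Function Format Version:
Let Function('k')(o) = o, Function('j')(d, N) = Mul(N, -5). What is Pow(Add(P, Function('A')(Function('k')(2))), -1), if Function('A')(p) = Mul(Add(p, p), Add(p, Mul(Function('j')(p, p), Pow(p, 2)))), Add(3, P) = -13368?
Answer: Rational(-1, 13523) ≈ -7.3948e-5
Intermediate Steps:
Function('j')(d, N) = Mul(-5, N)
P = -13371 (P = Add(-3, -13368) = -13371)
Function('A')(p) = Mul(2, p, Add(p, Mul(-5, Pow(p, 3)))) (Function('A')(p) = Mul(Add(p, p), Add(p, Mul(Mul(-5, p), Pow(p, 2)))) = Mul(Mul(2, p), Add(p, Mul(-5, Pow(p, 3)))) = Mul(2, p, Add(p, Mul(-5, Pow(p, 3)))))
Pow(Add(P, Function('A')(Function('k')(2))), -1) = Pow(Add(-13371, Mul(Pow(2, 2), Add(2, Mul(-10, Pow(2, 2))))), -1) = Pow(Add(-13371, Mul(4, Add(2, Mul(-10, 4)))), -1) = Pow(Add(-13371, Mul(4, Add(2, -40))), -1) = Pow(Add(-13371, Mul(4, -38)), -1) = Pow(Add(-13371, -152), -1) = Pow(-13523, -1) = Rational(-1, 13523)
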